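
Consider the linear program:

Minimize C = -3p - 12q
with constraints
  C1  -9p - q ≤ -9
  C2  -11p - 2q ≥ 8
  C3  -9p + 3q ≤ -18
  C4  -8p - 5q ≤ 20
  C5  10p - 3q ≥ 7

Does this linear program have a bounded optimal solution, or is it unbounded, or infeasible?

infeasible

The boundaries -9p - q = -9 and -11p - 2q = 8 meet at (26/7, -171/7), but that point violates -8p - 5q ≤ 20. Every candidate vertex is excluded by some other constraint, so the feasible region is empty.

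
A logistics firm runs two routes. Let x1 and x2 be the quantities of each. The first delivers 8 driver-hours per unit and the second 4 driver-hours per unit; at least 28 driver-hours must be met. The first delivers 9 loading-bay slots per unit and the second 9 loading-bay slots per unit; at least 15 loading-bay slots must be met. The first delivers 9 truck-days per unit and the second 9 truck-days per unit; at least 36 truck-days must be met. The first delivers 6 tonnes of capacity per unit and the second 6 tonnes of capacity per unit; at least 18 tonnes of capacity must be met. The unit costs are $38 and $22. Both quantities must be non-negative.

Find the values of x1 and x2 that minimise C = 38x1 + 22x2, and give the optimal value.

Vertices and C = 38x1 + 22x2:
  (0, 7) → C = 154
  (4, 0) → C = 152
  (3, 1) → C = 136
The feasible region is unbounded (it extends along (0, 1), (1, 0)), but C strictly increases along every unbounded feasible direction, so there is no improving ray and the minimum is attained at a vertex.

The optimum lies where 8x1 + 4x2 = 28 and 9x1 + 9x2 = 36.
Solving simultaneously gives x1 = 3, x2 = 1.

x1 = 3, x2 = 1, minimum C = 136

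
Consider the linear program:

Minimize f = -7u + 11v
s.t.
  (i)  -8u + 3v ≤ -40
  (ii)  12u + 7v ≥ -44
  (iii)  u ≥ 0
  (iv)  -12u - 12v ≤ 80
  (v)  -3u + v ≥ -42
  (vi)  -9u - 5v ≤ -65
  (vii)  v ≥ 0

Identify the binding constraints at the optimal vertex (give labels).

Feasible corners and f = -7u + 11v:
  (86, 216) → f = 1774
  (395/67, 160/67) → f = -15
  (14, 0) → f = -98
  (65/9, 0) → f = -455/9

The minimum is at (14, 0). Substituting into each constraint, equality holds for (v) and (vii); the remaining constraints have slack.

(v) and (vii)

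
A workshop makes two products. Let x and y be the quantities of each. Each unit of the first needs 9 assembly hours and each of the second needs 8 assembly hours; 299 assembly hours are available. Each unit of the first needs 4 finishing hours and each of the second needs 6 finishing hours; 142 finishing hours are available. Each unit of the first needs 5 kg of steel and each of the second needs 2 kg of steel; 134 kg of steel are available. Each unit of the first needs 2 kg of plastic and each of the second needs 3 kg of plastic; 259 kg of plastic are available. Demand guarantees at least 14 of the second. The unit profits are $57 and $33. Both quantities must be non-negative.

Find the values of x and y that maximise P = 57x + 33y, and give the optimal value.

Feasible corners and P = 57x + 33y:
  (0, 71/3) → P = 781
  (0, 14) → P = 462
  (29/2, 14) → P = 2577/2

x = 29/2, y = 14, maximum P = 2577/2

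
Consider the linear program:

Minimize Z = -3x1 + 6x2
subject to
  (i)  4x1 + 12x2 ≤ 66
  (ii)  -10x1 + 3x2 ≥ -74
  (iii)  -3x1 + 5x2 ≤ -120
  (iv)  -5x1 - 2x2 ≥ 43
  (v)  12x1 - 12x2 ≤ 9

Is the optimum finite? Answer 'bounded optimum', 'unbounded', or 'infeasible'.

From the feasible point (-465/8, -471/8), moving in the direction (-5, -3) keeps every constraint satisfied while Z decreases without bound.

unbounded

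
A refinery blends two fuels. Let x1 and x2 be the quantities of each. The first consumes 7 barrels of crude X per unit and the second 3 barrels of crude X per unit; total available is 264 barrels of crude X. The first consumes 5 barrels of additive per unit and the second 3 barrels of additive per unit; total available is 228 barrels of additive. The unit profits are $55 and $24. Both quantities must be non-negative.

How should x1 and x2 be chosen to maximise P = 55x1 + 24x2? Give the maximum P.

Corner points and P = 55x1 + 24x2:
  (0, 0) → P = 0
  (0, 76) → P = 1824
  (264/7, 0) → P = 14520/7
  (18, 46) → P = 2094

The binding constraints are 7x1 + 3x2 = 264 and 5x1 + 3x2 = 228.
Solving simultaneously gives x1 = 18, x2 = 46.

x1 = 18, x2 = 46, maximum P = 2094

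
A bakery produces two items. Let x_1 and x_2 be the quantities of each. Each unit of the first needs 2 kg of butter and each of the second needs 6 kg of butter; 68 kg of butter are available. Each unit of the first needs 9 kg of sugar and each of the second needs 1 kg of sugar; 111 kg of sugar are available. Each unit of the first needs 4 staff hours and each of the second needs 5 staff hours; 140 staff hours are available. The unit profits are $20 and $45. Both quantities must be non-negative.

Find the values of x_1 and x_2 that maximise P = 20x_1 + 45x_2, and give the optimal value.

x_1 = 23/2, x_2 = 15/2, maximum P = 1135/2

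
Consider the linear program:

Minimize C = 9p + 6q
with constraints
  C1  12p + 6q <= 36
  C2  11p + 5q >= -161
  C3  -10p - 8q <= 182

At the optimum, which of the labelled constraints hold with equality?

C2 and C3

Corner points and C = 9p + 6q:
  (-191, 388) → C = 609
  (115/3, -212/3) → C = -79
  (-189/19, -196/19) → C = -2877/19

The minimum is at (-189/19, -196/19). Substituting into each constraint, equality holds for C2 and C3; the remaining constraints have slack.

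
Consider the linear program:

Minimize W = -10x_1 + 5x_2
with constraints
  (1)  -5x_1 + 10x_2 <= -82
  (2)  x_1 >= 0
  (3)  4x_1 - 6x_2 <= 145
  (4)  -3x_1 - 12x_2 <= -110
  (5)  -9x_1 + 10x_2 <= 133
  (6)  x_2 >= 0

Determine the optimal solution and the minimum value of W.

x_1 = 479/5, x_2 = 397/10, minimum W = -1519/2

Feasible corners and W = -10x_1 + 5x_2:
  (479/5, 397/10) → W = -1519/2
  (1042/45, 152/45) → W = -644/3
  (400/11, 5/66) → W = -23975/66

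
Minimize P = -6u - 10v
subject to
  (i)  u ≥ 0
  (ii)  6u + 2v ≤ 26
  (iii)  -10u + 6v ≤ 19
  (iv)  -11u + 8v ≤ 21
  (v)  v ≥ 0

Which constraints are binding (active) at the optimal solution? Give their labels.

Extreme points and P = -6u - 10v:
  (0, 21/8) → P = -105/4
  (0, 0) → P = 0
  (83/35, 206/35) → P = -2558/35
  (13/3, 0) → P = -26

The minimum is at (83/35, 206/35). Substituting into each constraint, equality holds for (ii) and (iv); the remaining constraints have slack.

(ii) and (iv)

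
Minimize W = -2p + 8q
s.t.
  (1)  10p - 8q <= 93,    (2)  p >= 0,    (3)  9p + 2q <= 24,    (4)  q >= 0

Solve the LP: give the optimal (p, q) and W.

p = 8/3, q = 0, minimum W = -16/3

Extreme points and W = -2p + 8q:
  (0, 12) → W = 96
  (0, 0) → W = 0
  (8/3, 0) → W = -16/3

The binding constraints are 9p + 2q = 24 and q = 0.
Solving simultaneously gives p = 8/3, q = 0.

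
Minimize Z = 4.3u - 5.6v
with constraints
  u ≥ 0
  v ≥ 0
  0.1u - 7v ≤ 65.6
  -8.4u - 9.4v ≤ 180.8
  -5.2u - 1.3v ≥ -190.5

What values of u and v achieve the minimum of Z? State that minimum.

Corner points and Z = 4.3u - 5.6v:
  (0, 0) → Z = 0
  (0, 1905/13) → Z = -10668/13
  (1905/52, 0) → Z = 16383/104

The binding constraints are u = 0 and -5.2u - 1.3v = -190.5.
Solving simultaneously gives u = 0, v = 1905/13.

u = 0, v = 1905/13, minimum Z = -10668/13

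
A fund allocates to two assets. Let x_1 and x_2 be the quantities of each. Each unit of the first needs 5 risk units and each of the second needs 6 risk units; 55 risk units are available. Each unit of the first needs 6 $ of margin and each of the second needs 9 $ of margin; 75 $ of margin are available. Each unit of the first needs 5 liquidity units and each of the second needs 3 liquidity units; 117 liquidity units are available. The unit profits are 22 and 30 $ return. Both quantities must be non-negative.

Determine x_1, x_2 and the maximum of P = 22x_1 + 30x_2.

Corner points and P = 22x_1 + 30x_2:
  (0, 0) → P = 0
  (0, 25/3) → P = 250
  (11, 0) → P = 242
  (5, 5) → P = 260

x_1 = 5, x_2 = 5, maximum P = 260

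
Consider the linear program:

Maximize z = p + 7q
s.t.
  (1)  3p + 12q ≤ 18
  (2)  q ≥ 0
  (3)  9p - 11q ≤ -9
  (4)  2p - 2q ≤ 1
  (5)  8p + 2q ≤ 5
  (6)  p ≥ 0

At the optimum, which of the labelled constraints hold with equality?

(1) and (6)

Vertices and z = p + 7q:
  (4/15, 43/30) → z = 103/10
  (0, 3/2) → z = 21/2
  (37/106, 117/106) → z = 428/53
  (0, 9/11) → z = 63/11

The maximum is at (0, 3/2). Substituting into each constraint, equality holds for (1) and (6); the remaining constraints have slack.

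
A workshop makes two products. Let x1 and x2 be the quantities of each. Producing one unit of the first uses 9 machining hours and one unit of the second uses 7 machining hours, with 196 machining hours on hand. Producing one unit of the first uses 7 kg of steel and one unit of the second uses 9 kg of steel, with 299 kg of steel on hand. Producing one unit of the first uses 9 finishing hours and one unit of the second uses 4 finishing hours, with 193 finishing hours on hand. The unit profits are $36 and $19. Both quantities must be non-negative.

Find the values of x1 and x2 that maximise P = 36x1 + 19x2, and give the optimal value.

Feasible corners and P = 36x1 + 19x2:
  (0, 0) → P = 0
  (0, 28) → P = 532
  (193/9, 0) → P = 772
  (21, 1) → P = 775

The optimum lies where 9x1 + 7x2 = 196 and 9x1 + 4x2 = 193.
Solving simultaneously gives x1 = 21, x2 = 1.

x1 = 21, x2 = 1, maximum P = 775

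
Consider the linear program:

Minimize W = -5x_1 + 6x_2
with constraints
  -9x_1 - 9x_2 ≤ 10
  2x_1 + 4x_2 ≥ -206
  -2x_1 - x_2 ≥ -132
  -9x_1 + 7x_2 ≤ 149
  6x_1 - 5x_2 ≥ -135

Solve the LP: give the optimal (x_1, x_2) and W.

x_1 = 367/3, x_2 = -338/3, minimum W = -3863/3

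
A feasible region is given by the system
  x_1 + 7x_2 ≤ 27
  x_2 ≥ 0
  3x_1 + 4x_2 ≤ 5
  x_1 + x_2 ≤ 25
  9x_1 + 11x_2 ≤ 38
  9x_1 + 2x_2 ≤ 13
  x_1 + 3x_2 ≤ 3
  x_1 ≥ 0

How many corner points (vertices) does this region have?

5

Of the 28 pairwise boundary intersections, those satisfying every inequality are:
  (13/9, 0)
  (0, 0)
  (7/5, 1/5)
  (3/5, 4/5)
  (0, 1)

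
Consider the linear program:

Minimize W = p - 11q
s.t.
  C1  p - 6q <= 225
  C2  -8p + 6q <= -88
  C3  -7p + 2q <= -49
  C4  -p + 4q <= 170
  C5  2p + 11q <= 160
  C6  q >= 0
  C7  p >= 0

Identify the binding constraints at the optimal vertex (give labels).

C2 and C5

Feasible corners and W = p - 11q:
  (482/25, 276/25) → W = -2554/25
  (11, 0) → W = 11
  (80, 0) → W = 80

The minimum is at (482/25, 276/25). Substituting into each constraint, equality holds for C2 and C5; the remaining constraints have slack.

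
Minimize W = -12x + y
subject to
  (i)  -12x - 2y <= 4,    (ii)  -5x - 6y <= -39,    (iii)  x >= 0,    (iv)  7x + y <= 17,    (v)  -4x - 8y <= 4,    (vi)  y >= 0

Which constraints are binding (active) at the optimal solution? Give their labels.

(ii) and (iv)

Feasible corners and W = -12x + y:
  (0, 13/2) → W = 13/2
  (63/37, 188/37) → W = -568/37
  (0, 17) → W = 17

The minimum is at (63/37, 188/37). Substituting into each constraint, equality holds for (ii) and (iv); the remaining constraints have slack.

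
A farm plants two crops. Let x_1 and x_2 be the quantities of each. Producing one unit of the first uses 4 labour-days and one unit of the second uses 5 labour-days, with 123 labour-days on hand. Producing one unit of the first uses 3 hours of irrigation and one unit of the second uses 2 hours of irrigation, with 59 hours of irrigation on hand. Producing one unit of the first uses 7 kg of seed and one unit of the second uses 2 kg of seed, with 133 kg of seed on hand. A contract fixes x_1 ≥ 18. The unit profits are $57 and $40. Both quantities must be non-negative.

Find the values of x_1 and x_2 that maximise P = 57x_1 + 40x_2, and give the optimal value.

Corner points and P = 57x_1 + 40x_2:
  (19, 0) → P = 1083
  (18, 0) → P = 1026
  (37/2, 7/4) → P = 2249/2
  (18, 5/2) → P = 1126

x_1 = 18, x_2 = 5/2, maximum P = 1126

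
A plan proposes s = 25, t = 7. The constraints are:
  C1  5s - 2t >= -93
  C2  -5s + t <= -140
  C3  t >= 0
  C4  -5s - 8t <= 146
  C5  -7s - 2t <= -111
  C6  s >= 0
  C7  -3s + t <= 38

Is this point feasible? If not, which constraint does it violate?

Constraint C2: -5s + t = -118, which is not ≤ -140. All other constraints are satisfied.

not feasible — violates C2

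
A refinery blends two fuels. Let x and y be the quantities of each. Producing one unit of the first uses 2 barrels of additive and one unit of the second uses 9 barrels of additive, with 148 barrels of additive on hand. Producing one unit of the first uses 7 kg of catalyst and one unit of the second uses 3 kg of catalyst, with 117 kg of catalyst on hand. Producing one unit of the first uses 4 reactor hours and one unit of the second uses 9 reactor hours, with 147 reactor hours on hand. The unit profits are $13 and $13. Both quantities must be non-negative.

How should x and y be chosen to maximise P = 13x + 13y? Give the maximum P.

x = 12, y = 11, maximum P = 299

Corner points and P = 13x + 13y:
  (0, 0) → P = 0
  (0, 49/3) → P = 637/3
  (117/7, 0) → P = 1521/7
  (12, 11) → P = 299

The binding constraints are 7x + 3y = 117 and 4x + 9y = 147.
Solving simultaneously gives x = 12, y = 11.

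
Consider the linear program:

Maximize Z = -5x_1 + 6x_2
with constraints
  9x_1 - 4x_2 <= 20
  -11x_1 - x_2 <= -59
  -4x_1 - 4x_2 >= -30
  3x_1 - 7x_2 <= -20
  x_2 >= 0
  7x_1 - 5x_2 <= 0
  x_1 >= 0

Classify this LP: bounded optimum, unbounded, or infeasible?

infeasible

The boundaries 9x_1 - 4x_2 = 20 and 7x_1 - 5x_2 = 0 meet at (100/17, 140/17), but that point violates -4x_1 - 4x_2 ≥ -30. Every candidate vertex is excluded by some other constraint, so the feasible region is empty.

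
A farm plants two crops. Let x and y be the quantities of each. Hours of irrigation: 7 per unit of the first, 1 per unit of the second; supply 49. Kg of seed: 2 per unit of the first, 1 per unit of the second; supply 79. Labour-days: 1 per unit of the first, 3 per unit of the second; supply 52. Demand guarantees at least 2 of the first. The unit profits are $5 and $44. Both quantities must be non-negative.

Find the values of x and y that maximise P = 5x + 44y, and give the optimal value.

Extreme points and P = 5x + 44y:
  (7, 0) → P = 35
  (2, 0) → P = 10
  (19/4, 63/4) → P = 2867/4
  (2, 50/3) → P = 2230/3

At the optimal vertex, x + 3y = 52 and x = 2.
Solving simultaneously gives x = 2, y = 50/3.

x = 2, y = 50/3, maximum P = 2230/3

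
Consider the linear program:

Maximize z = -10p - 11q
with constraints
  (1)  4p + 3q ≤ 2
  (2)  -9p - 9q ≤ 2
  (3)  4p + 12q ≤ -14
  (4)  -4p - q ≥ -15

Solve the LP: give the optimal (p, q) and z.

Corner points and z = -10p - 11q:
  (8/3, -26/9) → z = 46/9
  (11/6, -16/9) → z = 11/9
  (17/12, -59/36) → z = 139/36

At the optimal vertex, 4p + 3q = 2 and -9p - 9q = 2.
Solving simultaneously gives p = 8/3, q = -26/9.

p = 8/3, q = -26/9, maximum z = 46/9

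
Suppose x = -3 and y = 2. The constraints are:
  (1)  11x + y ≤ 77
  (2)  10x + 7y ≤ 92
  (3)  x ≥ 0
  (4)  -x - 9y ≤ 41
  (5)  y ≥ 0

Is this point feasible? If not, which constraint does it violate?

Constraint (3): x = -3, which is not ≥ 0. All other constraints are satisfied.

not feasible — violates (3)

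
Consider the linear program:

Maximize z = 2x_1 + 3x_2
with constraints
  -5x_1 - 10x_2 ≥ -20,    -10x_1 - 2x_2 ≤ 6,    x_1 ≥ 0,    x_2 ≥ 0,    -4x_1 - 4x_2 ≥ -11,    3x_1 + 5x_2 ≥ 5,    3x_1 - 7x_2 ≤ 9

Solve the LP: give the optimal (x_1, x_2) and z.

Feasible corners and z = 2x_1 + 3x_2:
  (0, 2) → z = 6
  (3/2, 5/4) → z = 27/4
  (0, 1) → z = 3
  (11/4, 0) → z = 11/2
  (5/3, 0) → z = 10/3

The optimum lies where -5x_1 - 10x_2 = -20 and -4x_1 - 4x_2 = -11.
Solving simultaneously gives x_1 = 3/2, x_2 = 5/4.

x_1 = 3/2, x_2 = 5/4, maximum z = 27/4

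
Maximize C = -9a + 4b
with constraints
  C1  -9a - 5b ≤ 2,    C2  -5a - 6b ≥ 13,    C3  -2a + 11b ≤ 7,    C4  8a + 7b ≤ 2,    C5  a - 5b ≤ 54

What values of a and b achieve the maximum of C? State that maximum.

a = 53/29, b = -107/29, maximum C = -905/29

Corner points and C = -9a + 4b:
  (53/29, -107/29) → C = -905/29
  (26/5, -244/25) → C = -2146/25
  (103/13, -114/13) → C = -1383/13
  (388/47, -430/47) → C = -5212/47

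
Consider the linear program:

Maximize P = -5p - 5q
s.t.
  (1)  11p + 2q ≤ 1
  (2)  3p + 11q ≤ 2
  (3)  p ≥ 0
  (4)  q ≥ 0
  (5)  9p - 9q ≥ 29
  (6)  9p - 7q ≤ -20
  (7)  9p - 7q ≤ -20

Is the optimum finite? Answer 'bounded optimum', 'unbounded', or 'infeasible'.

The boundaries 9p - 9q = 29 and 9p - 7q = -20 meet at (-383/18, -49/2), but that point violates p ≥ 0. Every candidate vertex is excluded by some other constraint, so the feasible region is empty.

infeasible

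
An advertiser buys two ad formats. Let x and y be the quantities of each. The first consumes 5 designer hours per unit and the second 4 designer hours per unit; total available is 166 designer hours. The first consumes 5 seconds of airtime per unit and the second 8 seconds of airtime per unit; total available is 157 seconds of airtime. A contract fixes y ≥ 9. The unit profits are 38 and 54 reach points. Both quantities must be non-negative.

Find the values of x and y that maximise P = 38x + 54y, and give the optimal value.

Corner points and P = 38x + 54y:
  (0, 157/8) → P = 4239/4
  (0, 9) → P = 486
  (17, 9) → P = 1132

x = 17, y = 9, maximum P = 1132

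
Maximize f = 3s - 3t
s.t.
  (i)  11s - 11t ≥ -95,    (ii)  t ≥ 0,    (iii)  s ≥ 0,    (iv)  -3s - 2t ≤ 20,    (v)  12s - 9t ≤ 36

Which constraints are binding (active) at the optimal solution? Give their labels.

(ii) and (v)

Vertices and f = 3s - 3t:
  (0, 95/11) → f = -285/11
  (417/11, 512/11) → f = -285/11
  (0, 0) → f = 0
  (3, 0) → f = 9

The maximum is at (3, 0). Substituting into each constraint, equality holds for (ii) and (v); the remaining constraints have slack.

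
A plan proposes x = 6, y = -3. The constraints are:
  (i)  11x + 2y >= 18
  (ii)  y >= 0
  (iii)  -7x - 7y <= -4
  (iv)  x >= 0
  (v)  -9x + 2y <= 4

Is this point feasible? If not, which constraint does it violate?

Constraint (ii): y = -3, which is not ≥ 0. All other constraints are satisfied.

not feasible — violates (ii)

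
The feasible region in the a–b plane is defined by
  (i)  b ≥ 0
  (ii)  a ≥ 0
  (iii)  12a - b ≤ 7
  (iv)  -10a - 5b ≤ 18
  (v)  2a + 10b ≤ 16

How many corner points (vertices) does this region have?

4

Of the 10 pairwise boundary intersections, those satisfying every inequality are:
  (0, 0)
  (7/12, 0)
  (0, 8/5)
  (43/61, 89/61)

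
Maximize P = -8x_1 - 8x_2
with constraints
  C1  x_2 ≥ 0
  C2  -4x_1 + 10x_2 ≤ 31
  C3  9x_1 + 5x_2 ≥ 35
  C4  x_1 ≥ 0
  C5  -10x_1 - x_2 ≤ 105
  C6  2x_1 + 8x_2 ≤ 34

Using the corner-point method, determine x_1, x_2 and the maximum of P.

x_1 = 35/9, x_2 = 0, maximum P = -280/9

Feasible corners and P = -8x_1 - 8x_2:
  (35/9, 0) → P = -280/9
  (17, 0) → P = -136
  (55/31, 118/31) → P = -1384/31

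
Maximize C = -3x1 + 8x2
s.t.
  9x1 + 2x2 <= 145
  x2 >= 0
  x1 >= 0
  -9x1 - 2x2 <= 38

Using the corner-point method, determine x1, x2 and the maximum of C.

x1 = 0, x2 = 145/2, maximum C = 580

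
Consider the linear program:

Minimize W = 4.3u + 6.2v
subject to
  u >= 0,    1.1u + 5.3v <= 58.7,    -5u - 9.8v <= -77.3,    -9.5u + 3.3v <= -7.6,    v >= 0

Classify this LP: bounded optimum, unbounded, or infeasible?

bounded optimum

Feasible corners and W = 4.3u + 6.2v:
  (23399/5398, 54929/5398) → W = 882351/10796
  (587/11, 0) → W = 25241/110
  (32957/10960, 13927/2192) → W = 5734521/109600
  (15.46, 0) → W = 66.478
The feasible region has finitely many vertices and no improving ray; the minimum is 5734521/109600 at (32957/10960, 13927/2192).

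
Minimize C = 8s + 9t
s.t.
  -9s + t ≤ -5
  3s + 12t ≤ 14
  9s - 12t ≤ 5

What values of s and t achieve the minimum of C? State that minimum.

Corner points and C = 8s + 9t:
  (2/3, 1) → C = 43/3
  (5/9, 0) → C = 40/9
  (19/12, 37/48) → C = 941/48

The binding constraints are -9s + t = -5 and 9s - 12t = 5.
Solving simultaneously gives s = 5/9, t = 0.

s = 5/9, t = 0, minimum C = 40/9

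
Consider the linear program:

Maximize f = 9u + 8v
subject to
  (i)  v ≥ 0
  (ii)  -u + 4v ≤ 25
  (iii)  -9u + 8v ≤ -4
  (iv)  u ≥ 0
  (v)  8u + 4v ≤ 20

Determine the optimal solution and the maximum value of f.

u = 44/25, v = 37/25, maximum f = 692/25

Feasible corners and f = 9u + 8v:
  (4/9, 0) → f = 4
  (5/2, 0) → f = 45/2
  (44/25, 37/25) → f = 692/25

The optimum lies where -9u + 8v = -4 and 8u + 4v = 20.
Solving simultaneously gives u = 44/25, v = 37/25.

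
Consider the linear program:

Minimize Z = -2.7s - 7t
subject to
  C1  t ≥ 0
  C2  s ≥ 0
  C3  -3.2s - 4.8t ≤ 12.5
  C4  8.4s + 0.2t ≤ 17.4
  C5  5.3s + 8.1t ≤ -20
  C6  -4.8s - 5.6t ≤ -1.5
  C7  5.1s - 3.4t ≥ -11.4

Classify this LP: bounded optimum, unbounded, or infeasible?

infeasible

The boundaries t = 0 and 8.4s + 0.2t = 17.4 meet at (29/14, 0), but that point violates 5.3s + 8.1t ≤ -20. Every candidate vertex is excluded by some other constraint, so the feasible region is empty.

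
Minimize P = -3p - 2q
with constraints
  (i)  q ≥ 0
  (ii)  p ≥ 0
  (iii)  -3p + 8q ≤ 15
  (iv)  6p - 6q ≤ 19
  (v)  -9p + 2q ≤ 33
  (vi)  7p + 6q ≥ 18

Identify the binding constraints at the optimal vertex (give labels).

Vertices and P = -3p - 2q:
  (19/6, 0) → P = -19/2
  (18/7, 0) → P = -54/7
  (121/15, 49/10) → P = -34
  (27/37, 159/74) → P = -240/37

The minimum is at (121/15, 49/10). Substituting into each constraint, equality holds for (iii) and (iv); the remaining constraints have slack.

(iii) and (iv)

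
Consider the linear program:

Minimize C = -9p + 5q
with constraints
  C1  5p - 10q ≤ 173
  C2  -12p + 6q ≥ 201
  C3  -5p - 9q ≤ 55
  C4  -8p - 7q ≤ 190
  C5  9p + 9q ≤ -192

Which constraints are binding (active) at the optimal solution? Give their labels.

Corner points and C = -9p + 5q:
  (-1325/37, 510/37) → C = 14475/37
  (-137/4, 155/12) → C = 2237/6
  (-122/3, 58/3) → C = 1388/3

The minimum is at (-137/4, 155/12). Substituting into each constraint, equality holds for C3 and C5; the remaining constraints have slack.

C3 and C5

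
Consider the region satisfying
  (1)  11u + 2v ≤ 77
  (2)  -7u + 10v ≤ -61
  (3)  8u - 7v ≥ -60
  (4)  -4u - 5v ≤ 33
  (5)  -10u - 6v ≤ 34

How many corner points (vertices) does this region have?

Pairwise boundary intersections that survive every other constraint:
  (223/31, -33/31)
  (451/47, -671/47)
  (13/71, -424/71)
  (14/13, -97/13)

4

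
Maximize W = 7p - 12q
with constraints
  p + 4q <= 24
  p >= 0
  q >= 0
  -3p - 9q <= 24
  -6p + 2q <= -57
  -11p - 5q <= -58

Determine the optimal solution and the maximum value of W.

Feasible corners and W = 7p - 12q:
  (24, 0) → W = 168
  (138/13, 87/26) → W = 444/13
  (19/2, 0) → W = 133/2

The optimum lies where p + 4q = 24 and q = 0.
Solving simultaneously gives p = 24, q = 0.

p = 24, q = 0, maximum W = 168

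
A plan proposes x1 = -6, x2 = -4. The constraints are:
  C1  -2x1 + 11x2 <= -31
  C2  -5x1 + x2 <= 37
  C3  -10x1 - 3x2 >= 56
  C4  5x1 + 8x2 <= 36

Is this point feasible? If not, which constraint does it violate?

C1: -32 ≤ -31 ✓
C2: 26 ≤ 37 ✓
C3: 72 ≥ 56 ✓
C4: -62 ≤ 36 ✓

feasible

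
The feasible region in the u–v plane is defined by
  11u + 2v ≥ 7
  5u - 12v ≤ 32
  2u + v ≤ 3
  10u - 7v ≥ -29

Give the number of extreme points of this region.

3

Pairwise boundary intersections that survive every other constraint:
  (74/71, -317/142)
  (1/7, 19/7)
  (68/29, -49/29)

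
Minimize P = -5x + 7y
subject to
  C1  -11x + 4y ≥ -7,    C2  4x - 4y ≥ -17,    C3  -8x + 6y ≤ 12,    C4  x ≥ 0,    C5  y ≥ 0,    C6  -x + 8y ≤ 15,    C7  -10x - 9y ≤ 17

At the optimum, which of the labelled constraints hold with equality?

C1 and C5

Extreme points and P = -5x + 7y:
  (7/11, 0) → P = -35/11
  (29/21, 43/21) → P = 52/7
  (0, 0) → P = 0
  (0, 15/8) → P = 105/8

The minimum is at (7/11, 0). Substituting into each constraint, equality holds for C1 and C5; the remaining constraints have slack.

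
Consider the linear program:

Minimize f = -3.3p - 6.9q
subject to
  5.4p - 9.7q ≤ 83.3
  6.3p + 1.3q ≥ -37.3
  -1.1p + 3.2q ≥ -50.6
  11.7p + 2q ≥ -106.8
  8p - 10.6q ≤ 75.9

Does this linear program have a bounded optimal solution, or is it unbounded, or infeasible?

unbounded

From the feasible point (-6424/261, 2627/29), moving in the direction (-2, 11.7) keeps every constraint satisfied while f decreases without bound.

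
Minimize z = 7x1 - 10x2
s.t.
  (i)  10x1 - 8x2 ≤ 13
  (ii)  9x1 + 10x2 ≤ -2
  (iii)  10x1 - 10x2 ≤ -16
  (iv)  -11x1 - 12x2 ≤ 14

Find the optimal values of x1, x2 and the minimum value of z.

Feasible corners and z = 7x1 - 10x2:
  (-18/19, 62/95) → z = -250/19
  (-58, 52) → z = -926
  (-166/115, 18/115) → z = -1342/115

The optimum lies where 9x1 + 10x2 = -2 and -11x1 - 12x2 = 14.
Solving simultaneously gives x1 = -58, x2 = 52.

x1 = -58, x2 = 52, minimum z = -926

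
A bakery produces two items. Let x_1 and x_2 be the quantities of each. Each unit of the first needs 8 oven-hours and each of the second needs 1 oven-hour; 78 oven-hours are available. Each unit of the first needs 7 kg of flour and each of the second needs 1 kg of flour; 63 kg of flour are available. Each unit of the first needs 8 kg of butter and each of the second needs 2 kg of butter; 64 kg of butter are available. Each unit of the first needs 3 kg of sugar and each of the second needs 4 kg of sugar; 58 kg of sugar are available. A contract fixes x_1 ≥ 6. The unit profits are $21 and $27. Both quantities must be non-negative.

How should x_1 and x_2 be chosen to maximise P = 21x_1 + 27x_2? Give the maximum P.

x_1 = 6, x_2 = 8, maximum P = 342

Feasible corners and P = 21x_1 + 27x_2:
  (8, 0) → P = 168
  (6, 0) → P = 126
  (6, 8) → P = 342

At the optimal vertex, 8x_1 + 2x_2 = 64 and x_1 = 6.
Solving simultaneously gives x_1 = 6, x_2 = 8.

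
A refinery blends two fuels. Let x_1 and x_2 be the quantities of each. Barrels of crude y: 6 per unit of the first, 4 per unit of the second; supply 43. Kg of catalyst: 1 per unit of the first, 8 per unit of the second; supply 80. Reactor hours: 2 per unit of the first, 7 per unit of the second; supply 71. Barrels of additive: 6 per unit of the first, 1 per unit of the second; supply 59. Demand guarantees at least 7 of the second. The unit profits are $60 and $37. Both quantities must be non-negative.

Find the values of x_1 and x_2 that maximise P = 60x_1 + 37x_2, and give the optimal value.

x_1 = 5/2, x_2 = 7, maximum P = 409

Vertices and P = 60x_1 + 37x_2:
  (0, 10) → P = 370
  (0, 7) → P = 259
  (6/11, 437/44) → P = 17609/44
  (5/2, 7) → P = 409

The binding constraints are 6x_1 + 4x_2 = 43 and x_2 = 7.
Solving simultaneously gives x_1 = 5/2, x_2 = 7.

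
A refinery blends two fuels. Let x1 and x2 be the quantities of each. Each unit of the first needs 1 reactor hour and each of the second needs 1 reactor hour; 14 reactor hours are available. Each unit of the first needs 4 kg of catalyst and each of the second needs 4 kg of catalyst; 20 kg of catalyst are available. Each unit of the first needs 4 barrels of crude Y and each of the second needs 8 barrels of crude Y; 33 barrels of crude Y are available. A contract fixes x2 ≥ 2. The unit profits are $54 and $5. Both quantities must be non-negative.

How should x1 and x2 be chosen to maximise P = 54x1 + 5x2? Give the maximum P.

x1 = 3, x2 = 2, maximum P = 172

Corner points and P = 54x1 + 5x2:
  (0, 33/8) → P = 165/8
  (0, 2) → P = 10
  (7/4, 13/4) → P = 443/4
  (3, 2) → P = 172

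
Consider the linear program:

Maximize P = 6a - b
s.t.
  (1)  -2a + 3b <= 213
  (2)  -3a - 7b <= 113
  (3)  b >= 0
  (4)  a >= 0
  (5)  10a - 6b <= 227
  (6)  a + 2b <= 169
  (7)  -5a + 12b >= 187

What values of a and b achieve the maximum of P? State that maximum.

Corner points and P = 6a - b:
  (0, 71) → P = -71
  (81/7, 551/7) → P = -65/7
  (0, 187/12) → P = -187/12
  (734/13, 1463/26) → P = 565/2
  (641/15, 601/18) → P = 20071/90

a = 734/13, b = 1463/26, maximum P = 565/2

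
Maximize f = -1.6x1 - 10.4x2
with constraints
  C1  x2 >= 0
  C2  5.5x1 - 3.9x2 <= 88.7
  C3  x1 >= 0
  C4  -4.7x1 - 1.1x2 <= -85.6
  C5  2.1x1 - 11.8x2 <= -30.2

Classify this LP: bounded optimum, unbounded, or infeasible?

bounded optimum

Feasible corners and f = -1.6x1 - 10.4x2:
  (116444/5671, 35237/5671) → f = -2763876/28355
  (0, 856/11) → f = -44512/55
  (97686/5777, 32170/5777) → f = -2454328/28885
The feasible region has finitely many vertices and no improving ray; the maximum is -2454328/28885 at (97686/5777, 32170/5777).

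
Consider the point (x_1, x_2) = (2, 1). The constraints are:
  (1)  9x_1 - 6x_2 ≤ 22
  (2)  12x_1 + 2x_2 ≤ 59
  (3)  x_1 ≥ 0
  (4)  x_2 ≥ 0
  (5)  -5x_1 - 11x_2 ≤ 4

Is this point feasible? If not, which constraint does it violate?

feasible

(1): 12 ≤ 22 ✓
(2): 26 ≤ 59 ✓
(3): 2 ≥ 0 ✓
(4): 1 ≥ 0 ✓
(5): -21 ≤ 4 ✓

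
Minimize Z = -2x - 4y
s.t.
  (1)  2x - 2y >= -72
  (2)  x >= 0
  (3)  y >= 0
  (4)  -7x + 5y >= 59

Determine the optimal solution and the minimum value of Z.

Feasible corners and Z = -2x - 4y:
  (0, 36) → Z = -144
  (121/2, 193/2) → Z = -507
  (0, 59/5) → Z = -236/5

x = 121/2, y = 193/2, minimum Z = -507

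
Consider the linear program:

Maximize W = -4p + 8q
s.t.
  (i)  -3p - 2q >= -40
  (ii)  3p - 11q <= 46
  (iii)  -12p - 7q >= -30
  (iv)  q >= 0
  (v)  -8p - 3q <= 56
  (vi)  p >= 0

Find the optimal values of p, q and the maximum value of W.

p = 0, q = 30/7, maximum W = 240/7

The binding constraints are -12p - 7q = -30 and p = 0.
Solving simultaneously gives p = 0, q = 30/7.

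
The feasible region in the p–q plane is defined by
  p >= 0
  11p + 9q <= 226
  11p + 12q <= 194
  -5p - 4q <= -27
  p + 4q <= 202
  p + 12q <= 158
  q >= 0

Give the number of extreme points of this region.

Of the 21 pairwise boundary intersections, those satisfying every inequality are:
  (0, 27/4)
  (0, 79/6)
  (18/5, 193/15)
  (194/11, 0)
  (27/5, 0)

5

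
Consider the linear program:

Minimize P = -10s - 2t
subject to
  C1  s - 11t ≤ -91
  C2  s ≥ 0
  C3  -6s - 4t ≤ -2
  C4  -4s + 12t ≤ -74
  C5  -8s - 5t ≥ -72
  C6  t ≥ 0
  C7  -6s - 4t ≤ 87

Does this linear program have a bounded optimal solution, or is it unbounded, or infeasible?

The boundaries s - 11t = -91 and s = 0 meet at (0, 91/11), but that point violates -4s + 12t ≤ -74. Every candidate vertex is excluded by some other constraint, so the feasible region is empty.

infeasible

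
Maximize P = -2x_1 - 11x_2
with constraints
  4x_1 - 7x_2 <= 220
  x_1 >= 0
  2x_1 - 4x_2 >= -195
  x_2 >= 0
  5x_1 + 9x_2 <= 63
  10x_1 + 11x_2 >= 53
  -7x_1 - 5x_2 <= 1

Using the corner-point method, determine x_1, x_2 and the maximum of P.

x_1 = 53/10, x_2 = 0, maximum P = -53/5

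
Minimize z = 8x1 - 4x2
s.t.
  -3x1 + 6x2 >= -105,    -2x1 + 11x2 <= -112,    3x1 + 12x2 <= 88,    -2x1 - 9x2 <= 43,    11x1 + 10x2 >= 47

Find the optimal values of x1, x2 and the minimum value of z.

Vertices and z = 8x1 - 4x2:
  (23, -6) → z = 208
  (229/13, -113/13) → z = 2284/13
  (107/8, -31/4) → z = 138

At the optimal vertex, -2x1 + 11x2 = -112 and -2x1 - 9x2 = 43.
Solving simultaneously gives x1 = 107/8, x2 = -31/4.

x1 = 107/8, x2 = -31/4, minimum z = 138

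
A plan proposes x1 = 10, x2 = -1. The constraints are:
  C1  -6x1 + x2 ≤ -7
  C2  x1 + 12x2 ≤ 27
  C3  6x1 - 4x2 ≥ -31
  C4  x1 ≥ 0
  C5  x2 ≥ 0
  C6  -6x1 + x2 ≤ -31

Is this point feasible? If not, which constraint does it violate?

Constraint C5: x2 = -1, which is not ≥ 0. All other constraints are satisfied.

not feasible — violates C5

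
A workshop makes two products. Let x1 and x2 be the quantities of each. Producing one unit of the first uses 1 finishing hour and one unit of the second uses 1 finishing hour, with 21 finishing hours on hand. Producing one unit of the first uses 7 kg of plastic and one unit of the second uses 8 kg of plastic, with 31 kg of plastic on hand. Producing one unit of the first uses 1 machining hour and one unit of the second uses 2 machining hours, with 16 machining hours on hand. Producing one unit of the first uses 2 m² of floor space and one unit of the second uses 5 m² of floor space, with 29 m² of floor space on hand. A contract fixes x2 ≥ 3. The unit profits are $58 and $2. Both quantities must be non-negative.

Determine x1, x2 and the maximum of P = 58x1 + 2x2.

x1 = 1, x2 = 3, maximum P = 64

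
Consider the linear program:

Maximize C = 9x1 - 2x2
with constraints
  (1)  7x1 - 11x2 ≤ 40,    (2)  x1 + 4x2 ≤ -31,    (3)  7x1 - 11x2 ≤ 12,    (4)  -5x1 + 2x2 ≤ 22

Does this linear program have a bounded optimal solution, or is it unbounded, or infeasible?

infeasible

The boundaries 7x1 - 11x2 = 40 and x1 + 4x2 = -31 meet at (-181/39, -257/39), but that point violates 7x1 - 11x2 ≤ 12. Every candidate vertex is excluded by some other constraint, so the feasible region is empty.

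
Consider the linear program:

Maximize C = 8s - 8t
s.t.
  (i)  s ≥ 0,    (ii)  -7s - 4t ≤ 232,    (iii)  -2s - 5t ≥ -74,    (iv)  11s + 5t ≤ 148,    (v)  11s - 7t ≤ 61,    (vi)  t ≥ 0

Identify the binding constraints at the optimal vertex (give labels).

(v) and (vi)

Extreme points and C = 8s - 8t:
  (0, 74/5) → C = -592/5
  (0, 0) → C = 0
  (74/9, 518/45) → C = -1184/45
  (447/44, 29/4) → C = 256/11
  (61/11, 0) → C = 488/11

The maximum is at (61/11, 0). Substituting into each constraint, equality holds for (v) and (vi); the remaining constraints have slack.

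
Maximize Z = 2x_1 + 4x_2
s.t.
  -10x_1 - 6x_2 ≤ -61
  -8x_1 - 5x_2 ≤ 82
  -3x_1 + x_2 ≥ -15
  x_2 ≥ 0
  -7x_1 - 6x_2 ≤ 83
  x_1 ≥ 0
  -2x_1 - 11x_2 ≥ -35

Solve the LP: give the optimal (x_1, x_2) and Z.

At the optimal vertex, -3x_1 + x_2 = -15 and -2x_1 - 11x_2 = -35.
Solving simultaneously gives x_1 = 40/7, x_2 = 15/7.

x_1 = 40/7, x_2 = 15/7, maximum Z = 20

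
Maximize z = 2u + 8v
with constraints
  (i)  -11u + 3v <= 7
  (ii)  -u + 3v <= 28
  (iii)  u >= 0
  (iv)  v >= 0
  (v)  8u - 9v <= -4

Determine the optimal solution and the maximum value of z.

u = 16, v = 44/3, maximum z = 448/3

The optimum lies where -u + 3v = 28 and 8u - 9v = -4.
Solving simultaneously gives u = 16, v = 44/3.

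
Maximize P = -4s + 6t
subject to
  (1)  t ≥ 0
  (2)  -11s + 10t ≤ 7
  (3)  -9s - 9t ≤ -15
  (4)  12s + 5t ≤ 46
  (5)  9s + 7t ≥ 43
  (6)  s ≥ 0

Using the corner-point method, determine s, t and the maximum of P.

s = 17/7, t = 118/35, maximum P = 368/35

Corner points and P = -4s + 6t:
  (17/7, 118/35) → P = 368/35
  (381/167, 536/167) → P = 1692/167
  (107/39, 34/13) → P = 184/39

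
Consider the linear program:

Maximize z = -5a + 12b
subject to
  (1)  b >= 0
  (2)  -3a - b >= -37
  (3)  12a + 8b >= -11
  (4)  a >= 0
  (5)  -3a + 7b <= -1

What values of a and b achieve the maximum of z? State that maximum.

a = 65/6, b = 9/2, maximum z = -1/6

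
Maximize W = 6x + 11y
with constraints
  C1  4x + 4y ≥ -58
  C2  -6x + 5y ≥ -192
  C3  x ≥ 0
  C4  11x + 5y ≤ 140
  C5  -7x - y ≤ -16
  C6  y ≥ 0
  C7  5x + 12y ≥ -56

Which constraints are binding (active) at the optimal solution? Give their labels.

C3 and C4

Extreme points and W = 6x + 11y:
  (0, 28) → W = 308
  (0, 16) → W = 176
  (140/11, 0) → W = 840/11
  (16/7, 0) → W = 96/7

The maximum is at (0, 28). Substituting into each constraint, equality holds for C3 and C4; the remaining constraints have slack.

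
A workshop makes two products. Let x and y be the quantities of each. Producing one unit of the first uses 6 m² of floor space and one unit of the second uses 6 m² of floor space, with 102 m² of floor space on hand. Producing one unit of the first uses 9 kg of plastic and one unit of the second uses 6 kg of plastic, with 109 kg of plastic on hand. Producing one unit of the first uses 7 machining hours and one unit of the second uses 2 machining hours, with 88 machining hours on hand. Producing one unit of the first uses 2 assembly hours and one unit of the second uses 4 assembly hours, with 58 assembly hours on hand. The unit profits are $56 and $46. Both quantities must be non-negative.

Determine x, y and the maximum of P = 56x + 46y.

x = 11/3, y = 38/3, maximum P = 788

Vertices and P = 56x + 46y:
  (0, 0) → P = 0
  (0, 29/2) → P = 667
  (109/9, 0) → P = 6104/9
  (11/3, 38/3) → P = 788

At the optimal vertex, 9x + 6y = 109 and 2x + 4y = 58.
Solving simultaneously gives x = 11/3, y = 38/3.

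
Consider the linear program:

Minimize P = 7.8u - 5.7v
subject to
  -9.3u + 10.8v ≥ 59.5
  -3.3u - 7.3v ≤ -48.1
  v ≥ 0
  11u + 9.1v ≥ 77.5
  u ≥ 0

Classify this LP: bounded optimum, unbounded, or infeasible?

From the feasible point (29555/20343, 137525/20343), moving in the direction (0, 1) keeps every constraint satisfied while P decreases without bound.

unbounded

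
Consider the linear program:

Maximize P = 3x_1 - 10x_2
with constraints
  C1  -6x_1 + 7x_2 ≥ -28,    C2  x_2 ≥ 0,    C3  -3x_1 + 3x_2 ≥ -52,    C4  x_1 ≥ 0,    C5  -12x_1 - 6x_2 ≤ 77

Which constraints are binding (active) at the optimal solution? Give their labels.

C1 and C2

Vertices and P = 3x_1 - 10x_2:
  (14/3, 0) → P = 14
  (280/3, 76) → P = -480
  (0, 0) → P = 0
The feasible region is unbounded (it extends along (0, 1), (1, 1)), but P strictly decreases along every unbounded feasible direction, so there is no improving ray and the maximum is attained at a vertex.

The maximum is at (14/3, 0). Substituting into each constraint, equality holds for C1 and C2; the remaining constraints have slack.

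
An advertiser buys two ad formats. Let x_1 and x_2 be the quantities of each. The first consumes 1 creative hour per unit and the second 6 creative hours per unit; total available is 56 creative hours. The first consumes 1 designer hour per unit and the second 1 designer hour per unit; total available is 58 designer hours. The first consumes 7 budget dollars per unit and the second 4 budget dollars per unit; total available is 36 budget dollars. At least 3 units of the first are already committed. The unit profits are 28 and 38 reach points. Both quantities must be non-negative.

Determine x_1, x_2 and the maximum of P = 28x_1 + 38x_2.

Corner points and P = 28x_1 + 38x_2:
  (36/7, 0) → P = 144
  (3, 0) → P = 84
  (3, 15/4) → P = 453/2

The binding constraints are 7x_1 + 4x_2 = 36 and x_1 = 3.
Solving simultaneously gives x_1 = 3, x_2 = 15/4.

x_1 = 3, x_2 = 15/4, maximum P = 453/2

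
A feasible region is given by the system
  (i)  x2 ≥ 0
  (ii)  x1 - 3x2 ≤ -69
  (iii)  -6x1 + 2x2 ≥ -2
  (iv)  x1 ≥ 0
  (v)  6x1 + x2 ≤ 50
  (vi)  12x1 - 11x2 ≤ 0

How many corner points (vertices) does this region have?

3

Pairwise boundary intersections that survive every other constraint:
  (0, 23)
  (81/19, 464/19)
  (0, 50)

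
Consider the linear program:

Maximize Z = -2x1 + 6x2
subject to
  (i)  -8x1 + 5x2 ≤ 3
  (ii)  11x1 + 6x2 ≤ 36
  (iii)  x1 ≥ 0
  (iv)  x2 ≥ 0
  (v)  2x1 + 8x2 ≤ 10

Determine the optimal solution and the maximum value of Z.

x1 = 13/37, x2 = 43/37, maximum Z = 232/37

Corner points and Z = -2x1 + 6x2:
  (0, 3/5) → Z = 18/5
  (13/37, 43/37) → Z = 232/37
  (36/11, 0) → Z = -72/11
  (3, 1/2) → Z = -3
  (0, 0) → Z = 0

At the optimal vertex, -8x1 + 5x2 = 3 and 2x1 + 8x2 = 10.
Solving simultaneously gives x1 = 13/37, x2 = 43/37.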